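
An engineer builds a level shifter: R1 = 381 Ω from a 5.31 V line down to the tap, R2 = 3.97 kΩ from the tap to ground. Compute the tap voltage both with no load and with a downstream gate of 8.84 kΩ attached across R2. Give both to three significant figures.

Unloaded: 4.85 V; loaded: 4.66 V

Open-circuit: V = 5.31 × 3970/(381 + 3970) = 4.85 V.
With the load, R2 becomes R2‖R_L = 2740 Ω, so V = 5.31 × 2740/3121 = 4.66 V.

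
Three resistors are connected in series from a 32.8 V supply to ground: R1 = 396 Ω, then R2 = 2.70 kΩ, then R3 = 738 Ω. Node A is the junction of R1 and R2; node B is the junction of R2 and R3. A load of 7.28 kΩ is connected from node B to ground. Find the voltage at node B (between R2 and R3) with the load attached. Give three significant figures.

V ≈ 5.84 V

At node B, R3 is in parallel with the load: R3‖R_L = 670.1 Ω.
Below node A the resistance is R2 + (R3‖R_L) = 3370 Ω, so V_A = 32.8 × 3370/3766 = 29.35 V.
Then V_B = V_A × (R3‖R_L)/(R2 + R3‖R_L) = 29.35 × 670.1/3370 = 5.84 V.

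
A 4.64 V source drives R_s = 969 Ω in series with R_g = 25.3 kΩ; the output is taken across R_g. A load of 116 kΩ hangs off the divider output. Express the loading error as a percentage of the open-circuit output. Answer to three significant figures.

The divider's output (Thévenin) resistance is R_s‖R_g = 933.3 Ω.
Fractional drop under load = R_th/(R_th + R_L) = 933.3 / (933.3 + 116000) = 0.007981.
So the output falls by 0.798 %.

0.798 %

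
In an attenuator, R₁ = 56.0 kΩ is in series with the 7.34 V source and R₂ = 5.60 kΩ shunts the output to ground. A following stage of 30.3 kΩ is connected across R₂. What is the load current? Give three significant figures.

R₂‖R_L = 4.726 kΩ; V_out = 7.34 × 4.726/60.73 = 0.5713 V.
I_L = V_out / R_L = 0.5713 / 30.3 kΩ = 0.0189 mA.

I_L ≈ 0.0189 mA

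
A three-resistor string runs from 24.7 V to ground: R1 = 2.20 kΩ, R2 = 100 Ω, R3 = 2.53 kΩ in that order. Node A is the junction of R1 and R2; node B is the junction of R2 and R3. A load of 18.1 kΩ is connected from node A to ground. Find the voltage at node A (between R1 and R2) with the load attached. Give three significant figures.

V ≈ 12.6 V

Below node A the series string R2+R3 = 2630 Ω sits in parallel with the 18100 Ω load: 2296 Ω.
V_A = 24.7 × 2296/(2200 + 2296) = 12.6 V.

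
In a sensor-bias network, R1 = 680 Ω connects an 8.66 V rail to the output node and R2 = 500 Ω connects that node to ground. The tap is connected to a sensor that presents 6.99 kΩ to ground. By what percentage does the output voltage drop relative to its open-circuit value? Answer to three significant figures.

3.96 %

The divider's output (Thévenin) resistance is R1‖R2 = 288.1 Ω.
Fractional drop under load = R_th/(R_th + R_L) = 288.1 / (288.1 + 6990) = 0.03959.
So the output falls by 3.96 %.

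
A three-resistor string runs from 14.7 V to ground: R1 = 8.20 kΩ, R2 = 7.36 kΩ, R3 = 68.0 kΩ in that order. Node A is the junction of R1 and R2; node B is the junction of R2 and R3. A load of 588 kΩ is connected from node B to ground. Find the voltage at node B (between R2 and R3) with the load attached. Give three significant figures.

At node B, R3 is in parallel with the load: R3‖R_L = 60.95 kΩ.
Below node A the resistance is R2 + (R3‖R_L) = 68.31 kΩ, so V_A = 14.7 × 68.31/76.51 = 13.12 V.
Then V_B = V_A × (R3‖R_L)/(R2 + R3‖R_L) = 13.12 × 60.95/68.31 = 11.7 V.

V ≈ 11.7 V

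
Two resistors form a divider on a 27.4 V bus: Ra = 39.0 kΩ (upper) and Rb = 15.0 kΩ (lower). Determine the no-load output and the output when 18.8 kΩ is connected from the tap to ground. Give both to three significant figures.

Open-circuit: V = 27.4 × 15.0/(39.0 + 15.0) = 7.61 V.
With the load, Rb becomes Rb‖R_L = 8.343 kΩ, so V = 27.4 × 8.343/47.34 = 4.83 V.

Unloaded: 7.61 V; loaded: 4.83 V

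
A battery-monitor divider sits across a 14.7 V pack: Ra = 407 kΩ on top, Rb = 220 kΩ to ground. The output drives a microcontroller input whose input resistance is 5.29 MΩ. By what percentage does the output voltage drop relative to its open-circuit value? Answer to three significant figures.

2.63 %

The divider's output (Thévenin) resistance is Ra‖Rb = 142.8 kΩ.
Fractional drop under load = R_th/(R_th + R_L) = 142.8 / (142.8 + 5290) = 0.02629.
So the output falls by 2.63 %.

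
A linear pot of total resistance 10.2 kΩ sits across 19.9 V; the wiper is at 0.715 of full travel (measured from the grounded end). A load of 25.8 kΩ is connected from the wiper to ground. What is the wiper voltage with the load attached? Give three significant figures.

V ≈ 13.2 V

The wiper splits the pot into (1−α)R = 2.907 kΩ above and αR = 7.293 kΩ below.
Lower section ‖ load = 5.686 kΩ.
V_wiper = 19.9 × 5.686/(2.907 + 5.686) = 13.2 V.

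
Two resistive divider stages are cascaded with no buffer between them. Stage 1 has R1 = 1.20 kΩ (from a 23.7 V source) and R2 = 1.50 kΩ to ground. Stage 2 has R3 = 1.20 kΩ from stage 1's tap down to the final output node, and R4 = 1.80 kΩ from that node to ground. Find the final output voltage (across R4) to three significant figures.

Stage 2 presents R3+R4 = 3.000 kΩ as a load on stage 1's tap.
Stage 1's lower leg becomes R2‖(R3+R4) = 1.000 kΩ, so V_mid = 23.7 × 1.000/2.200 = 10.77 V.
Stage 2 is itself unloaded: V_out = V_mid × R4/(R3+R4) = 10.77 × 1.80/3.000 = 6.46 V.

V_out ≈ 6.46 V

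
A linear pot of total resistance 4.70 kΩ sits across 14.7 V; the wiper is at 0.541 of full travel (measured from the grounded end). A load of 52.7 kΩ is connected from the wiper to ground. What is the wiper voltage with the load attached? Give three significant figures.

The wiper splits the pot into (1−α)R = 2.157 kΩ above and αR = 2.543 kΩ below.
Lower section ‖ load = 2.426 kΩ.
V_wiper = 14.7 × 2.426/(2.157 + 2.426) = 7.78 V.

V ≈ 7.78 V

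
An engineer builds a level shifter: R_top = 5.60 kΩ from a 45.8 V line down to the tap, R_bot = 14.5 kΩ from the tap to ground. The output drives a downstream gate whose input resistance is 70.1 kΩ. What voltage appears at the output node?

V_out ≈ 31.2 V

The load sits in parallel with R_bot: R_bot‖R_L = (14.5 × 70.1) / (14.5 + 70.1) = 12.01 kΩ.
V_out = 45.8 × 12.01 / (5.60 + 12.01) = 45.8 × 12.01/17.61 = 31.2 V.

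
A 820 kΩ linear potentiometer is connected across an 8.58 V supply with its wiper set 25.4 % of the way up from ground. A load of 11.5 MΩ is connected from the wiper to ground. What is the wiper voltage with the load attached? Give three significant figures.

V ≈ 2.15 V

The wiper splits the pot into (1−α)R = 611.7 kΩ above and αR = 208.3 kΩ below.
Lower section ‖ load = 204.6 kΩ.
V_wiper = 8.58 × 204.6/(611.7 + 204.6) = 2.15 V.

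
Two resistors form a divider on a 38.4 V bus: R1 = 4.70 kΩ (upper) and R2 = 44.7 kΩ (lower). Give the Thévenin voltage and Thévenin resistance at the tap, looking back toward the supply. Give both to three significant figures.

V_th is the open-circuit tap voltage: 38.4 × 44.7/(4.70 + 44.7) = 34.7 V.
With the supply zeroed, R1 and R2 appear in parallel from the tap: R_th = R1‖R2 = (4.70 × 44.7)/49.40 = 4.25 kΩ.

V_th = 34.7 V, R_th = 4.25 kΩ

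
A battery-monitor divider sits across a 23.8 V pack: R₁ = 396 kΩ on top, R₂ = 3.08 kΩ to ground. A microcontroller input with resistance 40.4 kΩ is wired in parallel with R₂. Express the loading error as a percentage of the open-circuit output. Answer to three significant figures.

7.03 %

The divider's output (Thévenin) resistance is R₁‖R₂ = 3.056 kΩ.
Fractional drop under load = R_th/(R_th + R_L) = 3.056 / (3.056 + 40.4) = 0.07033.
So the output falls by 7.03 %.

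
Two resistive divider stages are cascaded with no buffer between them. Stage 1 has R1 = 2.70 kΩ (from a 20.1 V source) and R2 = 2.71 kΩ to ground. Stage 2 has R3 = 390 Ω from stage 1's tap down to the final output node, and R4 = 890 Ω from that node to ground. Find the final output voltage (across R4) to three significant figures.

V_out ≈ 3.40 V

Stage 2 presents R3+R4 = 1280 Ω as a load on stage 1's tap.
Stage 1's lower leg becomes R2‖(R3+R4) = 869.4 Ω, so V_mid = 20.1 × 869.4/3569 = 4.896 V.
Stage 2 is itself unloaded: V_out = V_mid × R4/(R3+R4) = 4.896 × 890/1280 = 3.40 V.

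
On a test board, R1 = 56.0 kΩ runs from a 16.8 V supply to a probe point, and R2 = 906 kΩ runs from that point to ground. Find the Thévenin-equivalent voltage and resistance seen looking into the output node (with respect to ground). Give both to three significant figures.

V_th is the open-circuit tap voltage: 16.8 × 906/(56.0 + 906) = 15.8 V.
With the supply zeroed, R1 and R2 appear in parallel from the tap: R_th = R1‖R2 = (56.0 × 906)/962.0 = 52.7 kΩ.

V_th = 15.8 V, R_th = 52.7 kΩ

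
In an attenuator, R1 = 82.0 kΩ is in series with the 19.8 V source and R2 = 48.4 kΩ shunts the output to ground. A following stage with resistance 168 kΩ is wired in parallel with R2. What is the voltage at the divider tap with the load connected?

V_out ≈ 6.22 V

The load sits in parallel with R2: R2‖R_L = (48.4 × 168) / (48.4 + 168) = 37.57 kΩ.
V_out = 19.8 × 37.57 / (82.0 + 37.57) = 19.8 × 37.57/119.6 = 6.22 V.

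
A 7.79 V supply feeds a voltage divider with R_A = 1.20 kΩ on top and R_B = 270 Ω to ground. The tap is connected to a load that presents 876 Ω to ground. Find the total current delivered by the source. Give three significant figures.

I ≈ 5.54 mA

R_B‖R_L = 206.4 Ω, so the source sees R_A + R_B‖R_L = 1406 Ω.
I = 7.79 V / 1406 Ω = 5.54 mA.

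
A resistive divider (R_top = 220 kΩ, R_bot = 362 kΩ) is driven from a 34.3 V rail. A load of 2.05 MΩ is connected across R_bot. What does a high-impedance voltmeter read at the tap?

V_out ≈ 20.0 V

The load sits in parallel with R_bot: R_bot‖R_L = (362 × 2050) / (362 + 2050) = 307.7 kΩ.
V_out = 34.3 × 307.7 / (220 + 307.7) = 34.3 × 307.7/527.7 = 20.0 V.
(Unloaded it would have been 21.3 V.)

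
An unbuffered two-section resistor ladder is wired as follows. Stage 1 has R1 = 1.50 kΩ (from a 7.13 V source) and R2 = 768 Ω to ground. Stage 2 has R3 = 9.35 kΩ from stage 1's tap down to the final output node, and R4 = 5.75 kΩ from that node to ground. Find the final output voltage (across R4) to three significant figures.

Stage 2 presents R3+R4 = 15100 Ω as a load on stage 1's tap.
Stage 1's lower leg becomes R2‖(R3+R4) = 730.8 Ω, so V_mid = 7.13 × 730.8/2231 = 2.336 V.
Stage 2 is itself unloaded: V_out = V_mid × R4/(R3+R4) = 2.336 × 5750/15100 = 0.889 V.

V_out ≈ 0.889 V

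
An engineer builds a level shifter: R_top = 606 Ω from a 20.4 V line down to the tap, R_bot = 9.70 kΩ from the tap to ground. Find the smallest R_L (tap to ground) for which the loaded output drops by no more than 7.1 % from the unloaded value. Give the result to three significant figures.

Output resistance R_th = R_top‖R_bot = (606 × 9700)/10310 = 570.4 Ω.
The fractional drop is R_th/(R_th + R_L); requiring this ≤ 0.0710 gives R_L ≥ R_th(1/0.0710 − 1) = 570.4 × 13.08 = 7.46 kΩ.

R_L(min) ≈ 7.46 kΩ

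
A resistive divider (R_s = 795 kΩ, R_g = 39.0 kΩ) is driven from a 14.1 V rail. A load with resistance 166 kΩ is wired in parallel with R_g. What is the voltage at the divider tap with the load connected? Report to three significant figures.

V_out ≈ 0.539 V

The load sits in parallel with R_g: R_g‖R_L = (39.0 × 166) / (39.0 + 166) = 31.58 kΩ.
V_out = 14.1 × 31.58 / (795 + 31.58) = 14.1 × 31.58/826.6 = 0.539 V.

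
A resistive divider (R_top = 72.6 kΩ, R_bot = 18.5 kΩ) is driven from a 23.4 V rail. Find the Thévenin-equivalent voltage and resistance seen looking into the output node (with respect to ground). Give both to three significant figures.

V_th is the open-circuit tap voltage: 23.4 × 18.5/(72.6 + 18.5) = 4.75 V.
With the supply zeroed, R_top and R_bot appear in parallel from the tap: R_th = R_top‖R_bot = (72.6 × 18.5)/91.10 = 14.7 kΩ.

V_th = 4.75 V, R_th = 14.7 kΩ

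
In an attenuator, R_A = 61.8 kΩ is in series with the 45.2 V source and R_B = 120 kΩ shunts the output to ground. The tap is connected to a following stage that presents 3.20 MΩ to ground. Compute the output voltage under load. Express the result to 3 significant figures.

The load sits in parallel with R_B: R_B‖R_L = (120 × 3200) / (120 + 3200) = 115.7 kΩ.
V_out = 45.2 × 115.7 / (61.8 + 115.7) = 45.2 × 115.7/177.5 = 29.5 V.

V_out ≈ 29.5 V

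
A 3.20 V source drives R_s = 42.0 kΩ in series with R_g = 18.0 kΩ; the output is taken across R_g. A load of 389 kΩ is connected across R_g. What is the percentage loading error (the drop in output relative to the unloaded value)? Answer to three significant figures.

3.14 %

The divider's output (Thévenin) resistance is R_s‖R_g = 12.60 kΩ.
Fractional drop under load = R_th/(R_th + R_L) = 12.60 / (12.60 + 389) = 0.03137.
So the output falls by 3.14 %.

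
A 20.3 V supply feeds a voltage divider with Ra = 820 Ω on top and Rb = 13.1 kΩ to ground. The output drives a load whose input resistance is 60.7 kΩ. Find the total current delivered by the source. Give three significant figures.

I ≈ 1.75 mA

Rb‖R_L = 10770 Ω, so the source sees Ra + Rb‖R_L = 11590 Ω.
I = 20.3 V / 11590 Ω = 1.75 mA.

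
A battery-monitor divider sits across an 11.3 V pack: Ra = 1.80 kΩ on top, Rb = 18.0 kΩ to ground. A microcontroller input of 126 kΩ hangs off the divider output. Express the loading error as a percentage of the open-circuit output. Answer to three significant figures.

The divider's output (Thévenin) resistance is Ra‖Rb = 1.636 kΩ.
Fractional drop under load = R_th/(R_th + R_L) = 1.636 / (1.636 + 126) = 0.01282.
So the output falls by 1.28 %.

1.28 %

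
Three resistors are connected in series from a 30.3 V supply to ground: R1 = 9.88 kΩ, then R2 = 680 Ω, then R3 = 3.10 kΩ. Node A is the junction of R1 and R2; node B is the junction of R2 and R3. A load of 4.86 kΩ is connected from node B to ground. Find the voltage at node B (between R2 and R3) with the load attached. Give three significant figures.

V ≈ 4.61 V

At node B, R3 is in parallel with the load: R3‖R_L = 1893 Ω.
Below node A the resistance is R2 + (R3‖R_L) = 2573 Ω, so V_A = 30.3 × 2573/12450 = 6.260 V.
Then V_B = V_A × (R3‖R_L)/(R2 + R3‖R_L) = 6.260 × 1893/2573 = 4.61 V.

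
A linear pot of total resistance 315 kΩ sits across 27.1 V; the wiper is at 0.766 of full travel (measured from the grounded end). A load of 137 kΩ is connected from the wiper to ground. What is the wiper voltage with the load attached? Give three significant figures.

V ≈ 14.7 V

The wiper splits the pot into (1−α)R = 73.71 kΩ above and αR = 241.3 kΩ below.
Lower section ‖ load = 87.38 kΩ.
V_wiper = 27.1 × 87.38/(73.71 + 87.38) = 14.7 V.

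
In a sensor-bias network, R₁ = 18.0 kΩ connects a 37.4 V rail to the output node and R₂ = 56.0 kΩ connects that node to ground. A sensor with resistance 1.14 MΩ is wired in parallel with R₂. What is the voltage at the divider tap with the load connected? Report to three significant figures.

V_out ≈ 28.0 V

The load sits in parallel with R₂: R₂‖R_L = (56.0 × 1140) / (56.0 + 1140) = 53.38 kΩ.
V_out = 37.4 × 53.38 / (18.0 + 53.38) = 37.4 × 53.38/71.38 = 28.0 V.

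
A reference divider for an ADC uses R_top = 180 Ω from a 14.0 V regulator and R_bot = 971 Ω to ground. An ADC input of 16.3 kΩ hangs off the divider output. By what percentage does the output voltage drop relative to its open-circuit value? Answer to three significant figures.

0.923 %

The divider's output (Thévenin) resistance is R_top‖R_bot = 151.9 Ω.
Fractional drop under load = R_th/(R_th + R_L) = 151.9 / (151.9 + 16300) = 0.009230.
So the output falls by 0.923 %.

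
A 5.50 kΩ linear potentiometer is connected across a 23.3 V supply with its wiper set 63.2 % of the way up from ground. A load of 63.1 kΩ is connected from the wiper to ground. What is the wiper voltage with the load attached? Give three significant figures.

V ≈ 14.4 V

The wiper splits the pot into (1−α)R = 2.024 kΩ above and αR = 3.476 kΩ below.
Lower section ‖ load = 3.295 kΩ.
V_wiper = 23.3 × 3.295/(2.024 + 3.295) = 14.4 V.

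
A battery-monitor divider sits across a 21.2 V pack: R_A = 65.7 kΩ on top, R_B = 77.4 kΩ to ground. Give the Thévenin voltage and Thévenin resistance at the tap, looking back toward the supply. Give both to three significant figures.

V_th is the open-circuit tap voltage: 21.2 × 77.4/(65.7 + 77.4) = 11.5 V.
With the supply zeroed, R_A and R_B appear in parallel from the tap: R_th = R_A‖R_B = (65.7 × 77.4)/143.1 = 35.5 kΩ.

V_th = 11.5 V, R_th = 35.5 kΩ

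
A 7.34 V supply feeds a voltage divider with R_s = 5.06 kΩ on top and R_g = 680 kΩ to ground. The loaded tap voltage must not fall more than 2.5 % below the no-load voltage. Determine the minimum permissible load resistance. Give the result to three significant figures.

Output resistance R_th = R_s‖R_g = (5.06 × 680)/685.1 = 5.023 kΩ.
The fractional drop is R_th/(R_th + R_L); requiring this ≤ 0.0250 gives R_L ≥ R_th(1/0.0250 − 1) = 5.023 × 39.00 = 196 kΩ.

R_L(min) ≈ 196 kΩ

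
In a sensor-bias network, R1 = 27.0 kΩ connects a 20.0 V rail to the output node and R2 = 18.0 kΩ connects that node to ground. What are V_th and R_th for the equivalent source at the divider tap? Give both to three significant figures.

V_th is the open-circuit tap voltage: 20.0 × 18.0/(27.0 + 18.0) = 8.00 V.
With the supply zeroed, R1 and R2 appear in parallel from the tap: R_th = R1‖R2 = (27.0 × 18.0)/45.00 = 10.8 kΩ.

V_th = 8.00 V, R_th = 10.8 kΩ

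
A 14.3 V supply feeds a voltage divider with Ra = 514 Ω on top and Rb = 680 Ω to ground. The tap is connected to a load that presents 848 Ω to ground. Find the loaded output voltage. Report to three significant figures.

The load sits in parallel with Rb: Rb‖R_L = (680 × 848) / (680 + 848) = 377.4 Ω.
V_out = 14.3 × 377.4 / (514 + 377.4) = 14.3 × 377.4/891.4 = 6.05 V.
(Unloaded it would have been 8.14 V.)

V_out ≈ 6.05 V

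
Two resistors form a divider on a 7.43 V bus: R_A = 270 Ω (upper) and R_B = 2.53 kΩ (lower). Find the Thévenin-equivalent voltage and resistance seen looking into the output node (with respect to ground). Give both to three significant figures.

V_th is the open-circuit tap voltage: 7.43 × 2530/(270 + 2530) = 6.71 V.
With the supply zeroed, R_A and R_B appear in parallel from the tap: R_th = R_A‖R_B = (270 × 2530)/2800 = 244 Ω.

V_th = 6.71 V, R_th = 244 Ω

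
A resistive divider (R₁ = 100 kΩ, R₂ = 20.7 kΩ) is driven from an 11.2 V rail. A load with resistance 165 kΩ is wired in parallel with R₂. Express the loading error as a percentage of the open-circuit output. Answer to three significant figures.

9.42 %

Unloaded V = 11.2 × 20.7/120.7 = 1.9208 V.
Loaded: R₂‖R_L = 18.39 kΩ, giving V = 11.2 × 18.39/118.4 = 1.7399 V.
Drop = (1.9208 − 1.7399) / 1.9208 = 9.42 %.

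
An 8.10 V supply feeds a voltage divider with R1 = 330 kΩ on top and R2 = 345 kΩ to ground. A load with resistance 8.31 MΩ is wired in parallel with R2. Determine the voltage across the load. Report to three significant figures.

The load sits in parallel with R2: R2‖R_L = (345 × 8310) / (345 + 8310) = 331.2 kΩ.
V_out = 8.10 × 331.2 / (330 + 331.2) = 8.10 × 331.2/661.2 = 4.06 V.

V_out ≈ 4.06 V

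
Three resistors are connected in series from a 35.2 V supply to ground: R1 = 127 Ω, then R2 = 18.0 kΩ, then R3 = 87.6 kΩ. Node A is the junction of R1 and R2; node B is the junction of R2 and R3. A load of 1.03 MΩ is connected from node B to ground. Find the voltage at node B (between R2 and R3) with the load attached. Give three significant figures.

V ≈ 28.7 V

At node B, R3 is in parallel with the load: R3‖R_L = 80730 Ω.
Below node A the resistance is R2 + (R3‖R_L) = 98730 Ω, so V_A = 35.2 × 98730/98860 = 35.15 V.
Then V_B = V_A × (R3‖R_L)/(R2 + R3‖R_L) = 35.15 × 80730/98730 = 28.7 V.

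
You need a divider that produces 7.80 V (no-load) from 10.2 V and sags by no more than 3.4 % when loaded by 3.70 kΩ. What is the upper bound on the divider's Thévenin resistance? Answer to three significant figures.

R_th ≤ 130 Ω

Loading drop = R_th/(R_th + R_L) ≤ 0.0340, so R_th ≤ R_L · ε/(1−ε) = 3.70 kΩ × 0.0340/0.9660 = 130 Ω.
(Any R1, R2 with R2/(R1+R2) = 0.765 and R1‖R2 ≤ 130 Ω will meet the spec.)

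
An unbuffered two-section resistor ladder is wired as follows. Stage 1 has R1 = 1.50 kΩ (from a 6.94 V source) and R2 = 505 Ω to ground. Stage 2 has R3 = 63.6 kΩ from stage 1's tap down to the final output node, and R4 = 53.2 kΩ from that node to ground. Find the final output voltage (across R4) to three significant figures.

V_out ≈ 0.794 V

Stage 2 presents R3+R4 = 116800 Ω as a load on stage 1's tap.
Stage 1's lower leg becomes R2‖(R3+R4) = 502.8 Ω, so V_mid = 6.94 × 502.8/2003 = 1.742 V.
Stage 2 is itself unloaded: V_out = V_mid × R4/(R3+R4) = 1.742 × 53200/116800 = 0.794 V.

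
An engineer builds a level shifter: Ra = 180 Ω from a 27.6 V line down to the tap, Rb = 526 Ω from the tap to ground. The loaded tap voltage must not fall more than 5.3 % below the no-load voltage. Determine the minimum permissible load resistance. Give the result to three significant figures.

Output resistance R_th = Ra‖Rb = (180 × 526)/706.0 = 134.1 Ω.
The fractional drop is R_th/(R_th + R_L); requiring this ≤ 0.0530 gives R_L ≥ R_th(1/0.0530 − 1) = 134.1 × 17.87 = 2.40 kΩ.

R_L(min) ≈ 2.40 kΩ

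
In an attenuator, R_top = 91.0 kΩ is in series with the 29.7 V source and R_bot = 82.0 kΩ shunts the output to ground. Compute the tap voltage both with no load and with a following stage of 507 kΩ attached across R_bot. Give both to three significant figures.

Open-circuit: V = 29.7 × 82.0/(91.0 + 82.0) = 14.1 V.
With the load, R_bot becomes R_bot‖R_L = 70.58 kΩ, so V = 29.7 × 70.58/161.6 = 13.0 V.

Unloaded: 14.1 V; loaded: 13.0 V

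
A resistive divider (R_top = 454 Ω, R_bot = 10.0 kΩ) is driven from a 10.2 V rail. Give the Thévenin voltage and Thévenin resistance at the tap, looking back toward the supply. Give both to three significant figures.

V_th = 9.76 V, R_th = 434 Ω

V_th is the open-circuit tap voltage: 10.2 × 10000/(454 + 10000) = 9.76 V.
With the supply zeroed, R_top and R_bot appear in parallel from the tap: R_th = R_top‖R_bot = (454 × 10000)/10450 = 434 Ω.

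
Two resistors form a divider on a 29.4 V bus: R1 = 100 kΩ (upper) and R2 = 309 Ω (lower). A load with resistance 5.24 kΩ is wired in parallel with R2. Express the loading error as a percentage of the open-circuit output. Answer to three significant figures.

5.55 %

The divider's output (Thévenin) resistance is R1‖R2 = 308.0 Ω.
Fractional drop under load = R_th/(R_th + R_L) = 308.0 / (308.0 + 5240) = 0.05552.
So the output falls by 5.55 %.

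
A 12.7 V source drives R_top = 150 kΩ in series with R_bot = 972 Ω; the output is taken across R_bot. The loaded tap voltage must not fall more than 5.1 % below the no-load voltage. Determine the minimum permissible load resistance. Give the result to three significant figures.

R_L(min) ≈ 18.0 kΩ

Output resistance R_th = R_top‖R_bot = (150000 × 972)/151000 = 965.7 Ω.
The fractional drop is R_th/(R_th + R_L); requiring this ≤ 0.0510 gives R_L ≥ R_th(1/0.0510 − 1) = 965.7 × 18.61 = 18.0 kΩ.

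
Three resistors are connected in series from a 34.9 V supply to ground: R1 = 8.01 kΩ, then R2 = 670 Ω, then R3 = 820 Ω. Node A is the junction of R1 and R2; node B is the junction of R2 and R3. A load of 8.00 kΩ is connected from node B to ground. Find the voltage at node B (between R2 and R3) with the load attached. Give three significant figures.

V ≈ 2.75 V

At node B, R3 is in parallel with the load: R3‖R_L = 743.8 Ω.
Below node A the resistance is R2 + (R3‖R_L) = 1414 Ω, so V_A = 34.9 × 1414/9424 = 5.236 V.
Then V_B = V_A × (R3‖R_L)/(R2 + R3‖R_L) = 5.236 × 743.8/1414 = 2.75 V.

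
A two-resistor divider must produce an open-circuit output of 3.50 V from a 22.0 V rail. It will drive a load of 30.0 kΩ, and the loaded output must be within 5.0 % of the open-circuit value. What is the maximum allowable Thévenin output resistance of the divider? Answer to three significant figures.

R_th ≤ 1.58 kΩ

Loading drop = R_th/(R_th + R_L) ≤ 0.0500, so R_th ≤ R_L · ε/(1−ε) = 30.0 kΩ × 0.0500/0.9500 = 1.58 kΩ.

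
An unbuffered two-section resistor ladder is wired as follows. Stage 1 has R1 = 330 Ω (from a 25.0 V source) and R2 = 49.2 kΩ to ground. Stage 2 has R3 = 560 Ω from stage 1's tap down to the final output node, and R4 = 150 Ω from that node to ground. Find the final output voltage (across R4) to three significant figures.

V_out ≈ 3.59 V

Stage 2 presents R3+R4 = 710.0 Ω as a load on stage 1's tap.
Stage 1's lower leg becomes R2‖(R3+R4) = 699.9 Ω, so V_mid = 25.0 × 699.9/1030 = 16.99 V.
Stage 2 is itself unloaded: V_out = V_mid × R4/(R3+R4) = 16.99 × 150/710.0 = 3.59 V.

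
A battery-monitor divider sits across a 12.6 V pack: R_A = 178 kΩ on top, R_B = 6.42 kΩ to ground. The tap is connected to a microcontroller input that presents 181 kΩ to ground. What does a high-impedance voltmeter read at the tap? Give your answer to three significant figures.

The load sits in parallel with R_B: R_B‖R_L = (6.42 × 181) / (6.42 + 181) = 6.200 kΩ.
V_out = 12.6 × 6.200 / (178 + 6.200) = 12.6 × 6.200/184.2 = 0.424 V.

V_out ≈ 0.424 V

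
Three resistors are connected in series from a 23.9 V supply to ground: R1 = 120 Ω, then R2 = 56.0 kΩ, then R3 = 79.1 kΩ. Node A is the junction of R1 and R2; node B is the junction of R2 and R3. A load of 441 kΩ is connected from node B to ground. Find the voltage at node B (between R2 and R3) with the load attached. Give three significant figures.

V ≈ 13.0 V

At node B, R3 is in parallel with the load: R3‖R_L = 67070 Ω.
Below node A the resistance is R2 + (R3‖R_L) = 123100 Ω, so V_A = 23.9 × 123100/123200 = 23.88 V.
Then V_B = V_A × (R3‖R_L)/(R2 + R3‖R_L) = 23.88 × 67070/123100 = 13.0 V.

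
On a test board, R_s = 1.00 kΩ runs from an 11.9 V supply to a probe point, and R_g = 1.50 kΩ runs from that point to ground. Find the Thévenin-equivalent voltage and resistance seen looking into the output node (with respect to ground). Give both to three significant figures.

V_th = 7.14 V, R_th = 600 Ω

V_th is the open-circuit tap voltage: 11.9 × 1.50/(1.00 + 1.50) = 7.14 V.
With the supply zeroed, R_s and R_g appear in parallel from the tap: R_th = R_s‖R_g = (1.00 × 1.50)/2.500 = 600 Ω.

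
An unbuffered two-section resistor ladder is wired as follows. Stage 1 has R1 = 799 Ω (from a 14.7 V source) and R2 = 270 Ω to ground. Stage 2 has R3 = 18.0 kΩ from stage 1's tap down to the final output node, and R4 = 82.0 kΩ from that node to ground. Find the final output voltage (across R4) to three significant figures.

Stage 2 presents R3+R4 = 100000 Ω as a load on stage 1's tap.
Stage 1's lower leg becomes R2‖(R3+R4) = 269.3 Ω, so V_mid = 14.7 × 269.3/1068 = 3.705 V.
Stage 2 is itself unloaded: V_out = V_mid × R4/(R3+R4) = 3.705 × 82000/100000 = 3.04 V.

V_out ≈ 3.04 V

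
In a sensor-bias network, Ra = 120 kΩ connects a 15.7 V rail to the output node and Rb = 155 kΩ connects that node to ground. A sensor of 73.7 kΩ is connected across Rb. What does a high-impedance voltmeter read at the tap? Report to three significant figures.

V_out ≈ 4.61 V

The load sits in parallel with Rb: Rb‖R_L = (155 × 73.7) / (155 + 73.7) = 49.95 kΩ.
V_out = 15.7 × 49.95 / (120 + 49.95) = 15.7 × 49.95/169.9 = 4.61 V.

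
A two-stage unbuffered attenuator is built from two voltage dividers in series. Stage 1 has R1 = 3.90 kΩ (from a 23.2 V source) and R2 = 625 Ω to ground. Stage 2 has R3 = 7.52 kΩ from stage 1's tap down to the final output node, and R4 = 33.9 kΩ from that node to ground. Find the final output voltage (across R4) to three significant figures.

Stage 2 presents R3+R4 = 41420 Ω as a load on stage 1's tap.
Stage 1's lower leg becomes R2‖(R3+R4) = 615.7 Ω, so V_mid = 23.2 × 615.7/4516 = 3.163 V.
Stage 2 is itself unloaded: V_out = V_mid × R4/(R3+R4) = 3.163 × 33900/41420 = 2.59 V.

V_out ≈ 2.59 V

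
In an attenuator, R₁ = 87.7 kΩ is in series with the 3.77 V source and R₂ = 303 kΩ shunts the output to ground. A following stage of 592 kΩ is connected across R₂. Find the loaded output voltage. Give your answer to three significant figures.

The load sits in parallel with R₂: R₂‖R_L = (303 × 592) / (303 + 592) = 200.4 kΩ.
V_out = 3.77 × 200.4 / (87.7 + 200.4) = 3.77 × 200.4/288.1 = 2.62 V.
(Unloaded it would have been 2.92 V.)

V_out ≈ 2.62 V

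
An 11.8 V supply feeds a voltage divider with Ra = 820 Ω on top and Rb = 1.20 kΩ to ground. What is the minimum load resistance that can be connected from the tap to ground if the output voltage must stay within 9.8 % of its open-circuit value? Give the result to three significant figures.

Output resistance R_th = Ra‖Rb = (820 × 1200)/2020 = 487.1 Ω.
The fractional drop is R_th/(R_th + R_L); requiring this ≤ 0.0980 gives R_L ≥ R_th(1/0.0980 − 1) = 487.1 × 9.204 = 4.48 kΩ.

R_L(min) ≈ 4.48 kΩ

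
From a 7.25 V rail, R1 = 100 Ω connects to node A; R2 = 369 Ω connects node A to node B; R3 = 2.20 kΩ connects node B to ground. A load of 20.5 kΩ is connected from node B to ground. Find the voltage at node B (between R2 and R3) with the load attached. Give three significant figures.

At node B, R3 is in parallel with the load: R3‖R_L = 1987 Ω.
Below node A the resistance is R2 + (R3‖R_L) = 2356 Ω, so V_A = 7.25 × 2356/2456 = 6.955 V.
Then V_B = V_A × (R3‖R_L)/(R2 + R3‖R_L) = 6.955 × 1987/2356 = 5.87 V.

V ≈ 5.87 V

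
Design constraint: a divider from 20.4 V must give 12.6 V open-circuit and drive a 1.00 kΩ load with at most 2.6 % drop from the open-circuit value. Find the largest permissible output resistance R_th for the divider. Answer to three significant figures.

Loading drop = R_th/(R_th + R_L) ≤ 0.0260, so R_th ≤ R_L · ε/(1−ε) = 1.00 kΩ × 0.0260/0.9740 = 26.7 Ω.
(Any R1, R2 with R2/(R1+R2) = 0.618 and R1‖R2 ≤ 26.7 Ω will meet the spec.)

R_th ≤ 26.7 Ω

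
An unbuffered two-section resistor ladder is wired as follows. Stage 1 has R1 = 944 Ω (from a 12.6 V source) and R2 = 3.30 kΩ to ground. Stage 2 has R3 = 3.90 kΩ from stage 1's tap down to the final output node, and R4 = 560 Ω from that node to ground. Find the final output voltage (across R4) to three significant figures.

V_out ≈ 1.06 V

Stage 2 presents R3+R4 = 4460 Ω as a load on stage 1's tap.
Stage 1's lower leg becomes R2‖(R3+R4) = 1897 Ω, so V_mid = 12.6 × 1897/2841 = 8.413 V.
Stage 2 is itself unloaded: V_out = V_mid × R4/(R3+R4) = 8.413 × 560/4460 = 1.06 V.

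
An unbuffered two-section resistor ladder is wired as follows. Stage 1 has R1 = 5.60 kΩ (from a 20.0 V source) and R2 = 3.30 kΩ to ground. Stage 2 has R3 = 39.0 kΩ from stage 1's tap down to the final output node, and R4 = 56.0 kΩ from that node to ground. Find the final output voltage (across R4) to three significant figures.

V_out ≈ 4.28 V

Stage 2 presents R3+R4 = 95.00 kΩ as a load on stage 1's tap.
Stage 1's lower leg becomes R2‖(R3+R4) = 3.189 kΩ, so V_mid = 20.0 × 3.189/8.789 = 7.257 V.
Stage 2 is itself unloaded: V_out = V_mid × R4/(R3+R4) = 7.257 × 56.0/95.00 = 4.28 V.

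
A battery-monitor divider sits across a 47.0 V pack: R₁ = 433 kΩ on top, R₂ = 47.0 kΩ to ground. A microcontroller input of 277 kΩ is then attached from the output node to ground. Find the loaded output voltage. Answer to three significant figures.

The load sits in parallel with R₂: R₂‖R_L = (47.0 × 277) / (47.0 + 277) = 40.18 kΩ.
V_out = 47.0 × 40.18 / (433 + 40.18) = 47.0 × 40.18/473.2 = 3.99 V.

V_out ≈ 3.99 V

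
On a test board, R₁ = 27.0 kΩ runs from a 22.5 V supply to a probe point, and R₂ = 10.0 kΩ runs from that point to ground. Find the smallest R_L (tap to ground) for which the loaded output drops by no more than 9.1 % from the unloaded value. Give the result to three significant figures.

Output resistance R_th = R₁‖R₂ = (27.0 × 10.0)/37.00 = 7.297 kΩ.
The fractional drop is R_th/(R_th + R_L); requiring this ≤ 0.0910 gives R_L ≥ R_th(1/0.0910 − 1) = 7.297 × 9.989 = 72.9 kΩ.

R_L(min) ≈ 72.9 kΩ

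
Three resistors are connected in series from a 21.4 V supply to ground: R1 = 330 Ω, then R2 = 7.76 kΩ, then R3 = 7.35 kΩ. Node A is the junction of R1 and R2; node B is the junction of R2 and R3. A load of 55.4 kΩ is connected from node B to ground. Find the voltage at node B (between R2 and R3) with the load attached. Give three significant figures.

At node B, R3 is in parallel with the load: R3‖R_L = 6489 Ω.
Below node A the resistance is R2 + (R3‖R_L) = 14250 Ω, so V_A = 21.4 × 14250/14580 = 20.92 V.
Then V_B = V_A × (R3‖R_L)/(R2 + R3‖R_L) = 20.92 × 6489/14250 = 9.53 V.

V ≈ 9.53 V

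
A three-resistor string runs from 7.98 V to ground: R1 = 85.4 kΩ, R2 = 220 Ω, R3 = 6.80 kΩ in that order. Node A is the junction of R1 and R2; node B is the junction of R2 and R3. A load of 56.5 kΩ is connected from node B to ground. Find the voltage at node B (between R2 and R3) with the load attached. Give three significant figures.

At node B, R3 is in parallel with the load: R3‖R_L = 6070 Ω.
Below node A the resistance is R2 + (R3‖R_L) = 6290 Ω, so V_A = 7.98 × 6290/91690 = 0.5474 V.
Then V_B = V_A × (R3‖R_L)/(R2 + R3‖R_L) = 0.5474 × 6070/6290 = 0.528 V.

V ≈ 0.528 V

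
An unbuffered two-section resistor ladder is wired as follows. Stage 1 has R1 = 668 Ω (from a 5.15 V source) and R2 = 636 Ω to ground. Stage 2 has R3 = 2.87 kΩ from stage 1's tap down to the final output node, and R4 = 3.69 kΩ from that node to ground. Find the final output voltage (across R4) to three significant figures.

Stage 2 presents R3+R4 = 6560 Ω as a load on stage 1's tap.
Stage 1's lower leg becomes R2‖(R3+R4) = 579.8 Ω, so V_mid = 5.15 × 579.8/1248 = 2.393 V.
Stage 2 is itself unloaded: V_out = V_mid × R4/(R3+R4) = 2.393 × 3690/6560 = 1.35 V.

V_out ≈ 1.35 V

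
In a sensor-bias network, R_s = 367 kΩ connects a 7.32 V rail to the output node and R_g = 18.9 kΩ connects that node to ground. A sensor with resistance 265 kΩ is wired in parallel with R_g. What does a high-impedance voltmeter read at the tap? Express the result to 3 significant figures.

The load sits in parallel with R_g: R_g‖R_L = (18.9 × 265) / (18.9 + 265) = 17.64 kΩ.
V_out = 7.32 × 17.64 / (367 + 17.64) = 7.32 × 17.64/384.6 = 0.336 V.

V_out ≈ 0.336 V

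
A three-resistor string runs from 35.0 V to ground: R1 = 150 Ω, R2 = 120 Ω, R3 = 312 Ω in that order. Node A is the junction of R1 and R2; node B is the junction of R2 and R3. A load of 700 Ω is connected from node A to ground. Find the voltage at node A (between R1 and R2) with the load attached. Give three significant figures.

V ≈ 22.4 V

Below node A the series string R2+R3 = 432.0 Ω sits in parallel with the 700 Ω load: 267.1 Ω.
V_A = 35.0 × 267.1/(150 + 267.1) = 22.4 V.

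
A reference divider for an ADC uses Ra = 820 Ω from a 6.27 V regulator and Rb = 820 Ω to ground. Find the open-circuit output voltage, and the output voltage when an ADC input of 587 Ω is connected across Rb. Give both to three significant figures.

Open-circuit: V = 6.27 × 820/(820 + 820) = 3.13 V.
With the load, Rb becomes Rb‖R_L = 342.1 Ω, so V = 6.27 × 342.1/1162 = 1.85 V.

Unloaded: 3.13 V; loaded: 1.85 V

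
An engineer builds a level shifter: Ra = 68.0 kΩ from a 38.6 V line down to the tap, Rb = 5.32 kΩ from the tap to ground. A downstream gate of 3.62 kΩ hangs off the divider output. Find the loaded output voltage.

V_out ≈ 1.19 V

The load sits in parallel with Rb: Rb‖R_L = (5.32 × 3.62) / (5.32 + 3.62) = 2.154 kΩ.
V_out = 38.6 × 2.154 / (68.0 + 2.154) = 38.6 × 2.154/70.15 = 1.19 V.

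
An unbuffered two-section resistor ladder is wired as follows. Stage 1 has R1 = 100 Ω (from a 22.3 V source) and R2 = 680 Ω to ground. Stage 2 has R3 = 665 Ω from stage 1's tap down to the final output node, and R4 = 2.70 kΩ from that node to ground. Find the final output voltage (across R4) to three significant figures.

V_out ≈ 15.2 V

Stage 2 presents R3+R4 = 3365 Ω as a load on stage 1's tap.
Stage 1's lower leg becomes R2‖(R3+R4) = 565.7 Ω, so V_mid = 22.3 × 565.7/665.7 = 18.95 V.
Stage 2 is itself unloaded: V_out = V_mid × R4/(R3+R4) = 18.95 × 2700/3365 = 15.2 V.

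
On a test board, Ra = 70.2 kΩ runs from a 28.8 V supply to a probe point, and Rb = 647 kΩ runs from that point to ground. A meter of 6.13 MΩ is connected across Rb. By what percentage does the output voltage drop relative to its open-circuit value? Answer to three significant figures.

1.02 %

The divider's output (Thévenin) resistance is Ra‖Rb = 63.33 kΩ.
Fractional drop under load = R_th/(R_th + R_L) = 63.33 / (63.33 + 6130) = 0.01023.
So the output falls by 1.02 %.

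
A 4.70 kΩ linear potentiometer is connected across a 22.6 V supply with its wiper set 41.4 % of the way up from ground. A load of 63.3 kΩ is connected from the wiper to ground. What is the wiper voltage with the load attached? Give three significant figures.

V ≈ 9.19 V

The wiper splits the pot into (1−α)R = 2.754 kΩ above and αR = 1.946 kΩ below.
Lower section ‖ load = 1.888 kΩ.
V_wiper = 22.6 × 1.888/(2.754 + 1.888) = 9.19 V.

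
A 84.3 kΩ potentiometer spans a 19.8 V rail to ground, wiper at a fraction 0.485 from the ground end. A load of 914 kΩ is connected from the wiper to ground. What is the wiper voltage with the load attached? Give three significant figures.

The wiper splits the pot into (1−α)R = 43.41 kΩ above and αR = 40.89 kΩ below.
Lower section ‖ load = 39.13 kΩ.
V_wiper = 19.8 × 39.13/(43.41 + 39.13) = 9.39 V.

V ≈ 9.39 V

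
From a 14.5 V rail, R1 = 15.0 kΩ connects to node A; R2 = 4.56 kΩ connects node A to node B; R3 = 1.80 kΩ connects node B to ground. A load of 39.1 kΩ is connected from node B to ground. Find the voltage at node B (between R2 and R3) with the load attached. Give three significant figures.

V ≈ 1.17 V

At node B, R3 is in parallel with the load: R3‖R_L = 1.721 kΩ.
Below node A the resistance is R2 + (R3‖R_L) = 6.281 kΩ, so V_A = 14.5 × 6.281/21.28 = 4.280 V.
Then V_B = V_A × (R3‖R_L)/(R2 + R3‖R_L) = 4.280 × 1.721/6.281 = 1.17 V.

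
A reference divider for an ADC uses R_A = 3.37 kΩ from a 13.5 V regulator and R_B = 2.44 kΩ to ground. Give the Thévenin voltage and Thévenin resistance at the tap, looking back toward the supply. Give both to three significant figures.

V_th = 5.67 V, R_th = 1.42 kΩ

V_th is the open-circuit tap voltage: 13.5 × 2.44/(3.37 + 2.44) = 5.67 V.
With the supply zeroed, R_A and R_B appear in parallel from the tap: R_th = R_A‖R_B = (3.37 × 2.44)/5.810 = 1.42 kΩ.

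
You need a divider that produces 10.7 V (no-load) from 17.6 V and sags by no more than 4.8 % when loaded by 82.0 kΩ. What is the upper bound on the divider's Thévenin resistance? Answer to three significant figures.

R_th ≤ 4.13 kΩ

Loading drop = R_th/(R_th + R_L) ≤ 0.0480, so R_th ≤ R_L · ε/(1−ε) = 82.0 kΩ × 0.0480/0.9520 = 4.13 kΩ.
(Any R1, R2 with R2/(R1+R2) = 0.608 and R1‖R2 ≤ 4.13 kΩ will meet the spec.)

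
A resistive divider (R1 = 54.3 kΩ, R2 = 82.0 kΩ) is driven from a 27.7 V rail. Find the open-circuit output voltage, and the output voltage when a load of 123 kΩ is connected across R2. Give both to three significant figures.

Unloaded: 16.7 V; loaded: 13.2 V

Open-circuit: V = 27.7 × 82.0/(54.3 + 82.0) = 16.7 V.
With the load, R2 becomes R2‖R_L = 49.20 kΩ, so V = 27.7 × 49.20/103.5 = 13.2 V.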